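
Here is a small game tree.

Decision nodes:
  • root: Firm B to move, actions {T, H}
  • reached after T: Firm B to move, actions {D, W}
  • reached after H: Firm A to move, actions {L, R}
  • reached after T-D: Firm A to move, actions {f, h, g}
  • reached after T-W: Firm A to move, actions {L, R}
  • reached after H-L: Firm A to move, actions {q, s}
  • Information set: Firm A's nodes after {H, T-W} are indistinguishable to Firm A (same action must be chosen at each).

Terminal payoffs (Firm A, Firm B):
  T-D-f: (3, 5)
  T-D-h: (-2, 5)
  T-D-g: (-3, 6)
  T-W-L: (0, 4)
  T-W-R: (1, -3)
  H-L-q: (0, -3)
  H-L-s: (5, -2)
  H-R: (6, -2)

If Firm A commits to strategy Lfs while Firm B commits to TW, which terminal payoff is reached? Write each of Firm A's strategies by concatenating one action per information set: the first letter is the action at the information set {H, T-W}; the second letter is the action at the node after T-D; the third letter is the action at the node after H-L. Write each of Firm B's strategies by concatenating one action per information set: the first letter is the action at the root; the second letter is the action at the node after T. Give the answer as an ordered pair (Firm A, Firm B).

(0, 4)

Trace the play path from the root:
  Firm B plays T
  Firm B plays W at [T]
  Firm A plays L at [T-W]
→ terminal payoff (0, 4).
(Firm A's choice at the node after T-D is never reached on this path, so it doesn't affect the outcome.)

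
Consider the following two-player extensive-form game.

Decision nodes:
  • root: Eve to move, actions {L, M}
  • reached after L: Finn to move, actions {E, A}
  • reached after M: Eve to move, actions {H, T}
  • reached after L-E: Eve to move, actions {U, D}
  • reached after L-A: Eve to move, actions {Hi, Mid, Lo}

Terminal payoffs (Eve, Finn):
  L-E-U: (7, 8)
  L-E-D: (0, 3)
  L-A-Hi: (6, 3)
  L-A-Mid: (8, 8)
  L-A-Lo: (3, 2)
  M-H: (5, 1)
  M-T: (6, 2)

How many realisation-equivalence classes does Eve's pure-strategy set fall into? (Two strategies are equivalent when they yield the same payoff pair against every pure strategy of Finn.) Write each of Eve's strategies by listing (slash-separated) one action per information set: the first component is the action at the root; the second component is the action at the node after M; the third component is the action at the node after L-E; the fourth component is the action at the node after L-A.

Eve has 24 pure strategies: L/H/U/Hi, L/H/U/Mid, L/H/U/Lo, L/H/D/Hi, L/H/D/Mid, L/H/D/Lo, L/T/U/Hi, L/T/U/Mid, L/T/U/Lo, L/T/D/Hi, L/T/D/Mid, L/T/D/Lo, M/H/U/Hi, M/H/U/Mid, M/H/U/Lo, M/H/D/Hi, M/H/D/Mid, M/H/D/Lo, M/T/U/Hi, M/T/U/Mid, M/T/U/Lo, M/T/D/Hi, M/T/D/Mid, M/T/D/Lo. Columns: E, A.
{L/H/U/Hi, L/T/U/Hi} → row (7,8) (6,3)
{L/H/U/Mid, L/T/U/Mid} → row (7,8) (8,8)
{L/H/U/Lo, L/T/U/Lo} → row (7,8) (3,2)
{L/H/D/Hi, L/T/D/Hi} → row (0,3) (6,3)
{L/H/D/Mid, L/T/D/Mid} → row (0,3) (8,8)
{L/H/D/Lo, L/T/D/Lo} → row (0,3) (3,2)
{M/H/U/Hi, M/H/U/Mid, M/H/U/Lo, M/H/D/Hi, M/H/D/Mid, M/H/D/Lo} → row (5,1) (5,1)
{M/T/U/Hi, M/T/U/Mid, M/T/U/Lo, M/T/D/Hi, M/T/D/Mid, M/T/D/Lo} → row (6,2) (6,2)
That's 8 distinct rows out of 24 strategies.

8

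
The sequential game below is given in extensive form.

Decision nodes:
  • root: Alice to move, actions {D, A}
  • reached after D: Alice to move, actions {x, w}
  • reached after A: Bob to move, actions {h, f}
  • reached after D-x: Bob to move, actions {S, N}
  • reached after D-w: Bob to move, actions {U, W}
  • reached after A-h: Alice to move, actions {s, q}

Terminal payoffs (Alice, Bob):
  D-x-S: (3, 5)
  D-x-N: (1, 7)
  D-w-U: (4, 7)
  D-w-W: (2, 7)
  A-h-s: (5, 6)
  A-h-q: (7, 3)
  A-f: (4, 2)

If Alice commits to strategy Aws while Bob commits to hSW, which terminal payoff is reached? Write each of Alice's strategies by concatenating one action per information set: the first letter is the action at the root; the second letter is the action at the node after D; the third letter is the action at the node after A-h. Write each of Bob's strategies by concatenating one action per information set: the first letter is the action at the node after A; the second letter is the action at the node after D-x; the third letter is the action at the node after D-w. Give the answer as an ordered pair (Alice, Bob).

Trace the play path from the root:
  Alice plays A
  Bob plays h at [A]
  Alice plays s at [A-h]
→ terminal payoff (5, 6).
(Alice's choice at the node after D is never reached on this path, so it doesn't affect the outcome.)

(5, 6)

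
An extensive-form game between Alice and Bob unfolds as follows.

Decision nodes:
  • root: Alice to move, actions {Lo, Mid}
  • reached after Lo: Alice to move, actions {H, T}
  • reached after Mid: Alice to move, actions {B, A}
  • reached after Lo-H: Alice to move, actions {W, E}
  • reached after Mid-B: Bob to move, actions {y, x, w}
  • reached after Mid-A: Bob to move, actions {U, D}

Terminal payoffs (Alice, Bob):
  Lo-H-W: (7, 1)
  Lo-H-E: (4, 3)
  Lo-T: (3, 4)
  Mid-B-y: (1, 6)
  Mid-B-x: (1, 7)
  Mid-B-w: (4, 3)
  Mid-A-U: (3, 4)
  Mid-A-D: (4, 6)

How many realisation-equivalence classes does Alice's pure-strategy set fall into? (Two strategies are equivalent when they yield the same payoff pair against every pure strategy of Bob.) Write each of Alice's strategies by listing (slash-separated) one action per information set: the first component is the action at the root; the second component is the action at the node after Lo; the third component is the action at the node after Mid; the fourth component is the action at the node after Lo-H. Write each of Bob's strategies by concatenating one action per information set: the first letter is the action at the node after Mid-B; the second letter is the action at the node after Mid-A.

5

Alice has 16 pure strategies: Lo/H/B/W, Lo/H/B/E, Lo/H/A/W, Lo/H/A/E, Lo/T/B/W, Lo/T/B/E, Lo/T/A/W, Lo/T/A/E, Mid/H/B/W, Mid/H/B/E, Mid/H/A/W, Mid/H/A/E, Mid/T/B/W, Mid/T/B/E, Mid/T/A/W, Mid/T/A/E. Columns: yU, yD, xU, xD, wU, wD.
{Lo/H/B/W, Lo/H/A/W} → row (7,1) (7,1) (7,1) (7,1) (7,1) (7,1)
{Lo/H/B/E, Lo/H/A/E} → row (4,3) (4,3) (4,3) (4,3) (4,3) (4,3)
{Lo/T/B/W, Lo/T/B/E, Lo/T/A/W, Lo/T/A/E} → row (3,4) (3,4) (3,4) (3,4) (3,4) (3,4)
{Mid/H/B/W, Mid/H/B/E, Mid/T/B/W, Mid/T/B/E} → row (1,6) (1,6) (1,7) (1,7) (4,3) (4,3)
{Mid/H/A/W, Mid/H/A/E, Mid/T/A/W, Mid/T/A/E} → row (3,4) (4,6) (3,4) (4,6) (3,4) (4,6)
That's 5 distinct rows out of 16 strategies.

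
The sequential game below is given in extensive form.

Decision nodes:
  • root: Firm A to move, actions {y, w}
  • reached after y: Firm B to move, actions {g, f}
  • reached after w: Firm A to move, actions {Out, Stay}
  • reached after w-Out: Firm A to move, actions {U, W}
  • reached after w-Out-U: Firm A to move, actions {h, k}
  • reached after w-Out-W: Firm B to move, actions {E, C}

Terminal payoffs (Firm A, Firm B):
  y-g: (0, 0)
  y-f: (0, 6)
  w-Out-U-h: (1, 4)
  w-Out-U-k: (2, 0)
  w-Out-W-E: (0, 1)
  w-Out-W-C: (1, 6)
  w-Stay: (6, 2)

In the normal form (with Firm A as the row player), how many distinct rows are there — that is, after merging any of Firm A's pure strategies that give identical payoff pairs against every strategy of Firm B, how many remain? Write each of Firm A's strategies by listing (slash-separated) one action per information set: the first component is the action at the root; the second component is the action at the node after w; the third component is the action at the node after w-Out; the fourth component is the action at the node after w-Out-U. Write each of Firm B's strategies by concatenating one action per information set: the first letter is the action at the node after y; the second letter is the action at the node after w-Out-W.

Firm A has 16 pure strategies: y/Out/U/h, y/Out/U/k, y/Out/W/h, y/Out/W/k, y/Stay/U/h, y/Stay/U/k, y/Stay/W/h, y/Stay/W/k, w/Out/U/h, w/Out/U/k, w/Out/W/h, w/Out/W/k, w/Stay/U/h, w/Stay/U/k, w/Stay/W/h, w/Stay/W/k. Columns: gE, gC, fE, fC.
{y/Out/U/h, y/Out/U/k, y/Out/W/h, y/Out/W/k, y/Stay/U/h, y/Stay/U/k, y/Stay/W/h, y/Stay/W/k} → row (0,0) (0,0) (0,6) (0,6)
{w/Out/U/h} → row (1,4) (1,4) (1,4) (1,4)
{w/Out/U/k} → row (2,0) (2,0) (2,0) (2,0)
{w/Out/W/h, w/Out/W/k} → row (0,1) (1,6) (0,1) (1,6)
{w/Stay/U/h, w/Stay/U/k, w/Stay/W/h, w/Stay/W/k} → row (6,2) (6,2) (6,2) (6,2)
That's 5 distinct rows out of 16 strategies.

5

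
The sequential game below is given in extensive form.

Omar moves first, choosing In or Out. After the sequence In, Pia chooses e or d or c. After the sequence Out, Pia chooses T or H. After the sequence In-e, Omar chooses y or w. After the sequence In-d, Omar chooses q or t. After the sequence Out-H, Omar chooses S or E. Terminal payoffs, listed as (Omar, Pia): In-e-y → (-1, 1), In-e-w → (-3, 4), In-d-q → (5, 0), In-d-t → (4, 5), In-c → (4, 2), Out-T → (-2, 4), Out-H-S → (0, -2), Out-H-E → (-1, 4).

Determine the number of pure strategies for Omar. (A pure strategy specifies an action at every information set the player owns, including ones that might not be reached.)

Omar owns the root with actions {In, Out} — two choices.
Omar owns the node after In-e with actions {y, w} — two choices.
Omar owns the node after In-d with actions {q, t} — two choices.
Omar owns the node after Out-H with actions {S, E} — two choices.
A pure strategy fixes one action at each information set independently, so the count is the product 2 × 2 × 2 × 2 = 16.
(For reference, Pia has 6 pure strategies, giving a 16×6 normal-form matrix.)

16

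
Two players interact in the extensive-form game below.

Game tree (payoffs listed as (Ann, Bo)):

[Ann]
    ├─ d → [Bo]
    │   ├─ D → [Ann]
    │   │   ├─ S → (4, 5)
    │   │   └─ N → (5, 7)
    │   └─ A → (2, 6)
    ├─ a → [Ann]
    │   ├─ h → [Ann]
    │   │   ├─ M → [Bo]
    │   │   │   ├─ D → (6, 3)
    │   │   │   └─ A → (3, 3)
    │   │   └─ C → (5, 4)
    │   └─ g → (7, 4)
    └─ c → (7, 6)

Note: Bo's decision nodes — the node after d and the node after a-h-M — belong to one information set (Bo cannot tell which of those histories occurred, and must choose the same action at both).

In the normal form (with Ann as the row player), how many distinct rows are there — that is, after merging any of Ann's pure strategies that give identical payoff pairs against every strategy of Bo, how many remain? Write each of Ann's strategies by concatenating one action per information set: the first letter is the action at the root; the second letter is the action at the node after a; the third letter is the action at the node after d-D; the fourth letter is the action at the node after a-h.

Ann has 24 pure strategies: dhSM, dhSC, dhNM, dhNC, dgSM, dgSC, dgNM, dgNC, ahSM, ahSC, ahNM, ahNC, agSM, agSC, agNM, agNC, chSM, chSC, chNM, chNC, cgSM, cgSC, cgNM, cgNC. Columns: D, A.
{dhSM, dhSC, dgSM, dgSC} → row (4,5) (2,6)
{dhNM, dhNC, dgNM, dgNC} → row (5,7) (2,6)
{ahSM, ahNM} → row (6,3) (3,3)
{ahSC, ahNC} → row (5,4) (5,4)
{agSM, agSC, agNM, agNC} → row (7,4) (7,4)
{chSM, chSC, chNM, chNC, cgSM, cgSC, cgNM, cgNC} → row (7,6) (7,6)
That's 6 distinct rows out of 24 strategies.

6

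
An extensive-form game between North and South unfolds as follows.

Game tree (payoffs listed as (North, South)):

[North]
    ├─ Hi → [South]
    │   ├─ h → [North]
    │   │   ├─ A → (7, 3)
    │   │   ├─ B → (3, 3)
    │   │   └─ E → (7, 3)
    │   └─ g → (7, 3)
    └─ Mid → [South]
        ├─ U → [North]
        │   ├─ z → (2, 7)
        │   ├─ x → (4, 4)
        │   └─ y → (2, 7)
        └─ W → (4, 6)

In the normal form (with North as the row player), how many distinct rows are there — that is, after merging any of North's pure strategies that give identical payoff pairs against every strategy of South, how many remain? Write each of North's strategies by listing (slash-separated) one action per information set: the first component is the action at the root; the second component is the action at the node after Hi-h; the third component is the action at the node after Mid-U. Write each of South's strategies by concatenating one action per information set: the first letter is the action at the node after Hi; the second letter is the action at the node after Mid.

North has 18 pure strategies: Hi/A/z, Hi/A/x, Hi/A/y, Hi/B/z, Hi/B/x, Hi/B/y, Hi/E/z, Hi/E/x, Hi/E/y, Mid/A/z, Mid/A/x, Mid/A/y, Mid/B/z, Mid/B/x, Mid/B/y, Mid/E/z, Mid/E/x, Mid/E/y. Columns: hU, hW, gU, gW.
{Hi/A/z, Hi/A/x, Hi/A/y, Hi/E/z, Hi/E/x, Hi/E/y} → row (7,3) (7,3) (7,3) (7,3)
{Hi/B/z, Hi/B/x, Hi/B/y} → row (3,3) (3,3) (7,3) (7,3)
{Mid/A/z, Mid/A/y, Mid/B/z, Mid/B/y, Mid/E/z, Mid/E/y} → row (2,7) (4,6) (2,7) (4,6)
{Mid/A/x, Mid/B/x, Mid/E/x} → row (4,4) (4,6) (4,4) (4,6)
That's 4 distinct rows out of 18 strategies.

4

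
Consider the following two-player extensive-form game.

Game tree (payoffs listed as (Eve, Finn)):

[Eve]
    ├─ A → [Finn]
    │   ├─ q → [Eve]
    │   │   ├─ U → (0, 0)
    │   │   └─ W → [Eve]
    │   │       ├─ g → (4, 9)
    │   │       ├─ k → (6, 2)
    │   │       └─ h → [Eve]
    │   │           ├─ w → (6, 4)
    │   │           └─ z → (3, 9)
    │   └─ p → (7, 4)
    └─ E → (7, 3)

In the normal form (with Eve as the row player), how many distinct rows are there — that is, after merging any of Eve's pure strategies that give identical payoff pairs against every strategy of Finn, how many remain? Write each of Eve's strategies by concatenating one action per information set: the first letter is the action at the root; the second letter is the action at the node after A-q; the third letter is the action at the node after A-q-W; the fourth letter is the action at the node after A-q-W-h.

Eve has 24 pure strategies: AUgw, AUgz, AUkw, AUkz, AUhw, AUhz, AWgw, AWgz, AWkw, AWkz, AWhw, AWhz, EUgw, EUgz, EUkw, EUkz, EUhw, EUhz, EWgw, EWgz, EWkw, EWkz, EWhw, EWhz. Columns: q, p.
{AUgw, AUgz, AUkw, AUkz, AUhw, AUhz} → row (0,0) (7,4)
{AWgw, AWgz} → row (4,9) (7,4)
{AWkw, AWkz} → row (6,2) (7,4)
{AWhw} → row (6,4) (7,4)
{AWhz} → row (3,9) (7,4)
{EUgw, EUgz, EUkw, EUkz, EUhw, EUhz, EWgw, EWgz, EWkw, EWkz, EWhw, EWhz} → row (7,3) (7,3)
That's 6 distinct rows out of 24 strategies.

6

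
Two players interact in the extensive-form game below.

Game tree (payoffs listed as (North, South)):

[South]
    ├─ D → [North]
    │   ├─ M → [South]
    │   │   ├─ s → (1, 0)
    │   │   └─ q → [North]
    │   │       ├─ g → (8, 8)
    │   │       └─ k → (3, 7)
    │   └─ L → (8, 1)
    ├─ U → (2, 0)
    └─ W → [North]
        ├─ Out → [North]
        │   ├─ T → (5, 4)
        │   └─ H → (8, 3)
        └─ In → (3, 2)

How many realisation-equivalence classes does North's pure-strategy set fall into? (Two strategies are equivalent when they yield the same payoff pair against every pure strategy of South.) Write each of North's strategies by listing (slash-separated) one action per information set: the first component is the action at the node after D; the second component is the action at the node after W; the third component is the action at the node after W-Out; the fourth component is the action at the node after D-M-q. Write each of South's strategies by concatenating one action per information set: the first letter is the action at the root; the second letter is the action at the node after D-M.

9

North has 16 pure strategies: M/Out/T/g, M/Out/T/k, M/Out/H/g, M/Out/H/k, M/In/T/g, M/In/T/k, M/In/H/g, M/In/H/k, L/Out/T/g, L/Out/T/k, L/Out/H/g, L/Out/H/k, L/In/T/g, L/In/T/k, L/In/H/g, L/In/H/k. Columns: Ds, Dq, Us, Uq, Ws, Wq.
{M/Out/T/g} → row (1,0) (8,8) (2,0) (2,0) (5,4) (5,4)
{M/Out/T/k} → row (1,0) (3,7) (2,0) (2,0) (5,4) (5,4)
{M/Out/H/g} → row (1,0) (8,8) (2,0) (2,0) (8,3) (8,3)
{M/Out/H/k} → row (1,0) (3,7) (2,0) (2,0) (8,3) (8,3)
{M/In/T/g, M/In/H/g} → row (1,0) (8,8) (2,0) (2,0) (3,2) (3,2)
{M/In/T/k, M/In/H/k} → row (1,0) (3,7) (2,0) (2,0) (3,2) (3,2)
{L/Out/T/g, L/Out/T/k} → row (8,1) (8,1) (2,0) (2,0) (5,4) (5,4)
{L/Out/H/g, L/Out/H/k} → row (8,1) (8,1) (2,0) (2,0) (8,3) (8,3)
{L/In/T/g, L/In/T/k, L/In/H/g, L/In/H/k} → row (8,1) (8,1) (2,0) (2,0) (3,2) (3,2)
That's 9 distinct rows out of 16 strategies.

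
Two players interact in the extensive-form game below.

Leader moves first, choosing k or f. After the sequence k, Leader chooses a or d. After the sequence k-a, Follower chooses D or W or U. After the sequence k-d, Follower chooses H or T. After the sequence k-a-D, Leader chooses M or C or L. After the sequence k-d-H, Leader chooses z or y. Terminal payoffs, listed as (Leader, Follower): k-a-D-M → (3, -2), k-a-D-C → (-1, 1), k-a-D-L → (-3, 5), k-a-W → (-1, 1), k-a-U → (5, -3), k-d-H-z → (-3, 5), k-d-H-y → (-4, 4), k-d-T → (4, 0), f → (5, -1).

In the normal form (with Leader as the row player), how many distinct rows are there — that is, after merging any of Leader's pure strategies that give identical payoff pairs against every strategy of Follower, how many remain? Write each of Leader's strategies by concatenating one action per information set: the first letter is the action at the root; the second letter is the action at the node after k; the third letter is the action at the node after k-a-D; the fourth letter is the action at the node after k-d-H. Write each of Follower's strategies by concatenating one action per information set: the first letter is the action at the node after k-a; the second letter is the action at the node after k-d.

Leader has 24 pure strategies: kaMz, kaMy, kaCz, kaCy, kaLz, kaLy, kdMz, kdMy, kdCz, kdCy, kdLz, kdLy, faMz, faMy, faCz, faCy, faLz, faLy, fdMz, fdMy, fdCz, fdCy, fdLz, fdLy. Columns: DH, DT, WH, WT, UH, UT.
{kaMz, kaMy} → row (3,-2) (3,-2) (-1,1) (-1,1) (5,-3) (5,-3)
{kaCz, kaCy} → row (-1,1) (-1,1) (-1,1) (-1,1) (5,-3) (5,-3)
{kaLz, kaLy} → row (-3,5) (-3,5) (-1,1) (-1,1) (5,-3) (5,-3)
{kdMz, kdCz, kdLz} → row (-3,5) (4,0) (-3,5) (4,0) (-3,5) (4,0)
{kdMy, kdCy, kdLy} → row (-4,4) (4,0) (-4,4) (4,0) (-4,4) (4,0)
{faMz, faMy, faCz, faCy, faLz, faLy, fdMz, fdMy, fdCz, fdCy, fdLz, fdLy} → row (5,-1) (5,-1) (5,-1) (5,-1) (5,-1) (5,-1)
That's 6 distinct rows out of 24 strategies.

6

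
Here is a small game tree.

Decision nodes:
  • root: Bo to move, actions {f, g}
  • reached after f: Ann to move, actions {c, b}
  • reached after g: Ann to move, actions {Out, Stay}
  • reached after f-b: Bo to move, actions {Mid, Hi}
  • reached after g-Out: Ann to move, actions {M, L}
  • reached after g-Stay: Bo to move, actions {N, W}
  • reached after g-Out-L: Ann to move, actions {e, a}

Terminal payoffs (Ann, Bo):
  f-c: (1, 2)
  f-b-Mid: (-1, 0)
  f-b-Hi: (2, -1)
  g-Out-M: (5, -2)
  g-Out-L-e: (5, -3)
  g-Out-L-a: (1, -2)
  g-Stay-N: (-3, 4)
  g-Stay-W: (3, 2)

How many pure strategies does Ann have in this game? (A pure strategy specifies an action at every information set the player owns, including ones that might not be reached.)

Ann owns the node after f with actions {c, b} — two choices.
Ann owns the node after g with actions {Out, Stay} — two choices.
Ann owns the node after g-Out with actions {M, L} — two choices.
Ann owns the node after g-Out-L with actions {e, a} — two choices.
A pure strategy fixes one action at each information set independently, so the count is the product 2 × 2 × 2 × 2 = 16.

16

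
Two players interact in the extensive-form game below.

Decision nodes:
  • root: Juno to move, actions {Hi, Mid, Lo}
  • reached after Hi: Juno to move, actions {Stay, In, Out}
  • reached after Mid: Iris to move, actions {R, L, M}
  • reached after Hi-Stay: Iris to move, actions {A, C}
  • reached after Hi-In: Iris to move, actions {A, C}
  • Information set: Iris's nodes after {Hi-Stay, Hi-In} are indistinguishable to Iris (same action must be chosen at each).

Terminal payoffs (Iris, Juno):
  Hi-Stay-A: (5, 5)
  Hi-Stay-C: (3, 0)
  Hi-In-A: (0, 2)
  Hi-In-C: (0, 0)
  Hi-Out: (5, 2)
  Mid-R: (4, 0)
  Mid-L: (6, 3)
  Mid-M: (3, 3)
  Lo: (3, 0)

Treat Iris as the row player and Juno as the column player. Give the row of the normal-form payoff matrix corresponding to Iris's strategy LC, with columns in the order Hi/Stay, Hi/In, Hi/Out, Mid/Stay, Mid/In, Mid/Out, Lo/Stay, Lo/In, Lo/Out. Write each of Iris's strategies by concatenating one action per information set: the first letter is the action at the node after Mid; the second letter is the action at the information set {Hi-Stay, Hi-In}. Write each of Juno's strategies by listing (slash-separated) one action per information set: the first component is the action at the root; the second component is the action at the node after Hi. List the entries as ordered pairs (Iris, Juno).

(3,0) (0,0) (5,2) (6,3) (6,3) (6,3) (3,0) (3,0) (3,0)

vs Hi/Stay: Juno plays Hi → Juno plays Stay at [Hi] → Iris plays C at [Hi-Stay] → (3, 0)
vs Hi/In: Juno plays Hi → Juno plays In at [Hi] → Iris plays C at [Hi-In] → (0, 0)
vs Hi/Out: Juno plays Hi → Juno plays Out at [Hi] → (5, 2)
vs Mid/Stay: Juno plays Mid → Iris plays L at [Mid] → (6, 3)
vs Mid/In: Juno plays Mid → Iris plays L at [Mid] → (6, 3)
vs Mid/Out: Juno plays Mid → Iris plays L at [Mid] → (6, 3)
vs Lo/Stay: Juno plays Lo → (3, 0)
vs Lo/In: Juno plays Lo → (3, 0)
vs Lo/Out: Juno plays Lo → (3, 0)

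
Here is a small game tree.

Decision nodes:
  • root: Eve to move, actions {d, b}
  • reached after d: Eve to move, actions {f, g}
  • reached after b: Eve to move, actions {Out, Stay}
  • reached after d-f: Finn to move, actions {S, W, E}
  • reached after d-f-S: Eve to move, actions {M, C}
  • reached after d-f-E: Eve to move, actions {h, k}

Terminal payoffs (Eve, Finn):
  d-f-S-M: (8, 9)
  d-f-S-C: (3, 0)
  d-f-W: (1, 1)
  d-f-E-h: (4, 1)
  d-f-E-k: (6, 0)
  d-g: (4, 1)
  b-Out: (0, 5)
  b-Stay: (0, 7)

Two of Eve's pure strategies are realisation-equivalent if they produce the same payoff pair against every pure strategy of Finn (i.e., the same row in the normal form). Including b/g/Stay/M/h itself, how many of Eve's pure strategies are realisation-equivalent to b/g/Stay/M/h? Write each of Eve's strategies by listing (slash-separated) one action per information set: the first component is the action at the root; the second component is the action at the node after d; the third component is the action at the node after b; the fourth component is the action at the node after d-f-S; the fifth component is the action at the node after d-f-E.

8

Row for b/g/Stay/M/h (columns S, W, E): (0,7) (0,7) (0,7).
Under b/g/Stay/M/h, Eve's choice at the node after d and at the node after d-f-S and at the node after d-f-E can never be reached regardless of what Finn does, so varying those choices leaves every outcome unchanged.
Holding the reachable choices fixed and varying the unreachable ones freely already gives 2 × 2 × 2 = 8 equivalent strategies.
No other strategy reproduces this row, so those 8 are the full class: b/f/Stay/M/h, b/f/Stay/M/k, b/f/Stay/C/h, b/f/Stay/C/k, b/g/Stay/M/h, b/g/Stay/M/k, b/g/Stay/C/h, b/g/Stay/C/k.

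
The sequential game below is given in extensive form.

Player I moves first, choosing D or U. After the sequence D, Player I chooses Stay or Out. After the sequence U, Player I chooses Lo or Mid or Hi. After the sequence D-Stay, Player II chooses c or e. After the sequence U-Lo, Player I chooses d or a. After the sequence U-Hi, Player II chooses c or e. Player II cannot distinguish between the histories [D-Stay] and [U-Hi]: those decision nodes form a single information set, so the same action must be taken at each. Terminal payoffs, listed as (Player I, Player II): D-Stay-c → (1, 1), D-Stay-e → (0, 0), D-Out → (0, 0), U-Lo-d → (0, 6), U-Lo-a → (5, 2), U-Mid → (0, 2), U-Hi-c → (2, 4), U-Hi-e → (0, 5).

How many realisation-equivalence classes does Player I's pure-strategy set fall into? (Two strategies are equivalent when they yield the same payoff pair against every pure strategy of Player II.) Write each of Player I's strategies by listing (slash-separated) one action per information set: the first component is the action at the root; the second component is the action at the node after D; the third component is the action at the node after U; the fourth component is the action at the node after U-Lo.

Player I has 24 pure strategies: D/Stay/Lo/d, D/Stay/Lo/a, D/Stay/Mid/d, D/Stay/Mid/a, D/Stay/Hi/d, D/Stay/Hi/a, D/Out/Lo/d, D/Out/Lo/a, D/Out/Mid/d, D/Out/Mid/a, D/Out/Hi/d, D/Out/Hi/a, U/Stay/Lo/d, U/Stay/Lo/a, U/Stay/Mid/d, U/Stay/Mid/a, U/Stay/Hi/d, U/Stay/Hi/a, U/Out/Lo/d, U/Out/Lo/a, U/Out/Mid/d, U/Out/Mid/a, U/Out/Hi/d, U/Out/Hi/a. Columns: c, e.
{D/Stay/Lo/d, D/Stay/Lo/a, D/Stay/Mid/d, D/Stay/Mid/a, D/Stay/Hi/d, D/Stay/Hi/a} → row (1,1) (0,0)
{D/Out/Lo/d, D/Out/Lo/a, D/Out/Mid/d, D/Out/Mid/a, D/Out/Hi/d, D/Out/Hi/a} → row (0,0) (0,0)
{U/Stay/Lo/d, U/Out/Lo/d} → row (0,6) (0,6)
{U/Stay/Lo/a, U/Out/Lo/a} → row (5,2) (5,2)
{U/Stay/Mid/d, U/Stay/Mid/a, U/Out/Mid/d, U/Out/Mid/a} → row (0,2) (0,2)
{U/Stay/Hi/d, U/Stay/Hi/a, U/Out/Hi/d, U/Out/Hi/a} → row (2,4) (0,5)
That's 6 distinct rows out of 24 strategies.

6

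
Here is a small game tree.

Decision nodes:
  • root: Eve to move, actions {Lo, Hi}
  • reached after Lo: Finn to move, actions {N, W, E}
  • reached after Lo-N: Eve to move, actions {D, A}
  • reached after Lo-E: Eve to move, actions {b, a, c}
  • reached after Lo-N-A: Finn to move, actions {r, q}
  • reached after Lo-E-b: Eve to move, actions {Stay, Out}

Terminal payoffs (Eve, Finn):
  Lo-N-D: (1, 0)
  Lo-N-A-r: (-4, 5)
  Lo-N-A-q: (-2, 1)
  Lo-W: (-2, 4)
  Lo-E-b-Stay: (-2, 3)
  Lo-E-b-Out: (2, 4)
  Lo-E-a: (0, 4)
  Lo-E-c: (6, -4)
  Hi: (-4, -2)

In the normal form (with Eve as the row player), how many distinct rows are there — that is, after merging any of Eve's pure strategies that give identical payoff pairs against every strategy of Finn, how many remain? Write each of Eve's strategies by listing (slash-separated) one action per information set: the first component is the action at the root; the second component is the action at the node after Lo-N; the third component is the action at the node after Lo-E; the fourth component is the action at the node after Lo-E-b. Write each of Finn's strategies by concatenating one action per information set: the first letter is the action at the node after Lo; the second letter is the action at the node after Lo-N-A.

Eve has 24 pure strategies: Lo/D/b/Stay, Lo/D/b/Out, Lo/D/a/Stay, Lo/D/a/Out, Lo/D/c/Stay, Lo/D/c/Out, Lo/A/b/Stay, Lo/A/b/Out, Lo/A/a/Stay, Lo/A/a/Out, Lo/A/c/Stay, Lo/A/c/Out, Hi/D/b/Stay, Hi/D/b/Out, Hi/D/a/Stay, Hi/D/a/Out, Hi/D/c/Stay, Hi/D/c/Out, Hi/A/b/Stay, Hi/A/b/Out, Hi/A/a/Stay, Hi/A/a/Out, Hi/A/c/Stay, Hi/A/c/Out. Columns: Nr, Nq, Wr, Wq, Er, Eq.
{Lo/D/b/Stay} → row (1,0) (1,0) (-2,4) (-2,4) (-2,3) (-2,3)
{Lo/D/b/Out} → row (1,0) (1,0) (-2,4) (-2,4) (2,4) (2,4)
{Lo/D/a/Stay, Lo/D/a/Out} → row (1,0) (1,0) (-2,4) (-2,4) (0,4) (0,4)
{Lo/D/c/Stay, Lo/D/c/Out} → row (1,0) (1,0) (-2,4) (-2,4) (6,-4) (6,-4)
{Lo/A/b/Stay} → row (-4,5) (-2,1) (-2,4) (-2,4) (-2,3) (-2,3)
{Lo/A/b/Out} → row (-4,5) (-2,1) (-2,4) (-2,4) (2,4) (2,4)
{Lo/A/a/Stay, Lo/A/a/Out} → row (-4,5) (-2,1) (-2,4) (-2,4) (0,4) (0,4)
{Lo/A/c/Stay, Lo/A/c/Out} → row (-4,5) (-2,1) (-2,4) (-2,4) (6,-4) (6,-4)
{Hi/D/b/Stay, Hi/D/b/Out, Hi/D/a/Stay, Hi/D/a/Out, Hi/D/c/Stay, Hi/D/c/Out, Hi/A/b/Stay, Hi/A/b/Out, Hi/A/a/Stay, Hi/A/a/Out, Hi/A/c/Stay, Hi/A/c/Out} → row (-4,-2) (-4,-2) (-4,-2) (-4,-2) (-4,-2) (-4,-2)
That's 9 distinct rows out of 24 strategies.

9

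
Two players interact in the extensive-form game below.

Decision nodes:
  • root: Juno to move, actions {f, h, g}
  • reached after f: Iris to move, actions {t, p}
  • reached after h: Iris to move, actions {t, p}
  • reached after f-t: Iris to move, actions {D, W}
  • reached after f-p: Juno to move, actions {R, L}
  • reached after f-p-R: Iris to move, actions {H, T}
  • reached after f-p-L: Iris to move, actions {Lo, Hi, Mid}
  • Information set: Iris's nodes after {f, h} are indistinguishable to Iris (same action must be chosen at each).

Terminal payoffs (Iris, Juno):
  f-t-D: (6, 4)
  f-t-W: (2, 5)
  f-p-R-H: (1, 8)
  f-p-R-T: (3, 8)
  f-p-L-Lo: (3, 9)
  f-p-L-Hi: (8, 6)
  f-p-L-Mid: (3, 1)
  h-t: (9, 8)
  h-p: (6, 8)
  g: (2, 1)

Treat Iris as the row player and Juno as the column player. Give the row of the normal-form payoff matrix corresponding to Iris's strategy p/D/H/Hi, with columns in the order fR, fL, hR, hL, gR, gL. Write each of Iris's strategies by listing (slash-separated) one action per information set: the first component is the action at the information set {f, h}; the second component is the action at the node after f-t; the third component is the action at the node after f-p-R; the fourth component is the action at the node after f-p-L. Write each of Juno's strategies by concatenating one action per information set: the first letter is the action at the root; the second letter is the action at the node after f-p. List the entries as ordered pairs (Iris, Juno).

(1,8) (8,6) (6,8) (6,8) (2,1) (2,1)

vs fR: Juno plays f → Iris plays p at [f] → Juno plays R at [f-p] → Iris plays H at [f-p-R] → (1, 8)
vs fL: Juno plays f → Iris plays p at [f] → Juno plays L at [f-p] → Iris plays Hi at [f-p-L] → (8, 6)
vs hR: Juno plays h → Iris plays p at [h] → (6, 8)
vs hL: Juno plays h → Iris plays p at [h] → (6, 8)
vs gR: Juno plays g → (2, 1)
vs gL: Juno plays g → (2, 1)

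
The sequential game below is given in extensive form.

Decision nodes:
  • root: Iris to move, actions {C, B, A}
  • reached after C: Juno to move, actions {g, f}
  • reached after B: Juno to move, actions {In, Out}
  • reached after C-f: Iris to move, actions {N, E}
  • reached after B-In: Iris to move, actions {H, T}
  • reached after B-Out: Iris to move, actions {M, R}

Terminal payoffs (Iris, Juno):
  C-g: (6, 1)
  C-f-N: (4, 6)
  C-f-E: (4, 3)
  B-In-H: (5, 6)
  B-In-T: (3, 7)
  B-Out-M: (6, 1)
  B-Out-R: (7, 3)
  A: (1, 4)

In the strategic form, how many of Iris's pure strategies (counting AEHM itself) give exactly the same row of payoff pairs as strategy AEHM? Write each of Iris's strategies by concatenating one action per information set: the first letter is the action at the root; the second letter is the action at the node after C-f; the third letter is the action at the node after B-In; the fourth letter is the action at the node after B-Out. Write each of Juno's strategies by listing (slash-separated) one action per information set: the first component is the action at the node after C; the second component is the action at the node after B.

Row for AEHM (columns g/In, g/Out, f/In, f/Out): (1,4) (1,4) (1,4) (1,4).
Under AEHM, Iris's choice at the node after C-f and at the node after B-In and at the node after B-Out can never be reached regardless of what Juno does, so varying those choices leaves every outcome unchanged.
Holding the reachable choices fixed and varying the unreachable ones freely already gives 2 × 2 × 2 = 8 equivalent strategies.
No other strategy reproduces this row, so those 8 are the full class: ANHM, ANHR, ANTM, ANTR, AEHM, AEHR, AETM, AETR.

8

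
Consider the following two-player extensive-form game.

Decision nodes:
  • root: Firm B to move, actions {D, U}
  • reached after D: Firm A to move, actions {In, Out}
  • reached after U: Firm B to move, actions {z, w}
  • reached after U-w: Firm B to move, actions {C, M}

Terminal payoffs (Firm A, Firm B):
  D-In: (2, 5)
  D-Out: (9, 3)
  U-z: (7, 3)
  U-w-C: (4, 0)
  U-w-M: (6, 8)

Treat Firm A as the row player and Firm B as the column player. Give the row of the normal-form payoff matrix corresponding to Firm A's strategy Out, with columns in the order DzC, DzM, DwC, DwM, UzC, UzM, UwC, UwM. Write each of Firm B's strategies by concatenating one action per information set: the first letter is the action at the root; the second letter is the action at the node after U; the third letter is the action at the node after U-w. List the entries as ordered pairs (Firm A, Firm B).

(9,3) (9,3) (9,3) (9,3) (7,3) (7,3) (4,0) (6,8)

vs DzC: Firm B plays D → Firm A plays Out at [D] → (9, 3)
vs DzM: Firm B plays D → Firm A plays Out at [D] → (9, 3)
vs DwC: Firm B plays D → Firm A plays Out at [D] → (9, 3)
vs DwM: Firm B plays D → Firm A plays Out at [D] → (9, 3)
vs UzC: Firm B plays U → Firm B plays z at [U] → (7, 3)
vs UzM: Firm B plays U → Firm B plays z at [U] → (7, 3)
vs UwC: Firm B plays U → Firm B plays w at [U] → Firm B plays C at [U-w] → (4, 0)
vs UwM: Firm B plays U → Firm B plays w at [U] → Firm B plays M at [U-w] → (6, 8)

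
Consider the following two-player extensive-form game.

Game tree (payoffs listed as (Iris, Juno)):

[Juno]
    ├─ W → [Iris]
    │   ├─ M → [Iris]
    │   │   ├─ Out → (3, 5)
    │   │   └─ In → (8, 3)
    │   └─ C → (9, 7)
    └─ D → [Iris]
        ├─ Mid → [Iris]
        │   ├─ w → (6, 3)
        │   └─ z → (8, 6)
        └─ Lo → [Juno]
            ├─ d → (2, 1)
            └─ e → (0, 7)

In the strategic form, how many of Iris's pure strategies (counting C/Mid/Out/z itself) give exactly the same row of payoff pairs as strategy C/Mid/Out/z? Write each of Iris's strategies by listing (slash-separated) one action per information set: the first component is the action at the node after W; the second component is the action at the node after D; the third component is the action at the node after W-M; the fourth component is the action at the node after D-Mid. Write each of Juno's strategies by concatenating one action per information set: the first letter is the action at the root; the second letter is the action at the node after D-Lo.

2

Row for C/Mid/Out/z (columns Wd, We, Dd, De): (9,7) (9,7) (8,6) (8,6).
Under C/Mid/Out/z, Iris's choice at the node after W-M can never be reached regardless of what Juno does, so varying those choices leaves every outcome unchanged.
Holding the reachable choices fixed and varying the unreachable one freely already gives 2 equivalent strategies.
No other strategy reproduces this row, so those 2 are the full class: C/Mid/Out/z, C/Mid/In/z.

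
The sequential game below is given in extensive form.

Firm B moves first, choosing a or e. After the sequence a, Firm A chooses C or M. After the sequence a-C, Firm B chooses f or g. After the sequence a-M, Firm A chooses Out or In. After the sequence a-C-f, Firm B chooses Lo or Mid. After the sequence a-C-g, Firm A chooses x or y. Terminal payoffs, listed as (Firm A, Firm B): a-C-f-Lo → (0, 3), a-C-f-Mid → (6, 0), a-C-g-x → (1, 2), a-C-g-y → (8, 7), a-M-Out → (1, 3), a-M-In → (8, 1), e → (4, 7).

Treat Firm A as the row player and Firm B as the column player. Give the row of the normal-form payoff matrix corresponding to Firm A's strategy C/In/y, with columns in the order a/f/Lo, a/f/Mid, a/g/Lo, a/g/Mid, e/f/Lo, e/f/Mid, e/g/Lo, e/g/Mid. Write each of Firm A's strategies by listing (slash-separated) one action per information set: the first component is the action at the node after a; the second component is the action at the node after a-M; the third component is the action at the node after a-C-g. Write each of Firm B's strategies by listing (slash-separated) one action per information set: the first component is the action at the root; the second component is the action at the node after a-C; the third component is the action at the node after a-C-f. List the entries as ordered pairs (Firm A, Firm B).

vs a/f/Lo: Firm B plays a → Firm A plays C at [a] → Firm B plays f at [a-C] → Firm B plays Lo at [a-C-f] → (0, 3)
vs a/f/Mid: Firm B plays a → Firm A plays C at [a] → Firm B plays f at [a-C] → Firm B plays Mid at [a-C-f] → (6, 0)
vs a/g/Lo: Firm B plays a → Firm A plays C at [a] → Firm B plays g at [a-C] → Firm A plays y at [a-C-g] → (8, 7)
vs a/g/Mid: Firm B plays a → Firm A plays C at [a] → Firm B plays g at [a-C] → Firm A plays y at [a-C-g] → (8, 7)
vs e/f/Lo: Firm B plays e → (4, 7)
vs e/f/Mid: Firm B plays e → (4, 7)
vs e/g/Lo: Firm B plays e → (4, 7)
vs e/g/Mid: Firm B plays e → (4, 7)

(0,3) (6,0) (8,7) (8,7) (4,7) (4,7) (4,7) (4,7)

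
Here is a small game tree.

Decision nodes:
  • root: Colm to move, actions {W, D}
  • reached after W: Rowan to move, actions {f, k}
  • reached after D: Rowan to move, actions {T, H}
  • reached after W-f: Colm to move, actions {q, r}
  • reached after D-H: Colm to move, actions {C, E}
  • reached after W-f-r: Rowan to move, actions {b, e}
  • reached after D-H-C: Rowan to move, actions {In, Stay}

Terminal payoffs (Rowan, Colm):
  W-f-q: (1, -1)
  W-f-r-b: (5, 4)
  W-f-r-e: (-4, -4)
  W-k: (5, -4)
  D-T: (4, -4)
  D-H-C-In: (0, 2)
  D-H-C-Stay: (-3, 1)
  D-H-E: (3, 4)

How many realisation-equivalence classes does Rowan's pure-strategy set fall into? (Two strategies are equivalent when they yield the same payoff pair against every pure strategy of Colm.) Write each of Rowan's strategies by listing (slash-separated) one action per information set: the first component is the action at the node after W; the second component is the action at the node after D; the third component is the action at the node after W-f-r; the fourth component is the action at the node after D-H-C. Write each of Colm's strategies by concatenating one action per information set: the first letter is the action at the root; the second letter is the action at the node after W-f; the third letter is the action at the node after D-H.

Rowan has 16 pure strategies: f/T/b/In, f/T/b/Stay, f/T/e/In, f/T/e/Stay, f/H/b/In, f/H/b/Stay, f/H/e/In, f/H/e/Stay, k/T/b/In, k/T/b/Stay, k/T/e/In, k/T/e/Stay, k/H/b/In, k/H/b/Stay, k/H/e/In, k/H/e/Stay. Columns: WqC, WqE, WrC, WrE, DqC, DqE, DrC, DrE.
{f/T/b/In, f/T/b/Stay} → row (1,-1) (1,-1) (5,4) (5,4) (4,-4) (4,-4) (4,-4) (4,-4)
{f/T/e/In, f/T/e/Stay} → row (1,-1) (1,-1) (-4,-4) (-4,-4) (4,-4) (4,-4) (4,-4) (4,-4)
{f/H/b/In} → row (1,-1) (1,-1) (5,4) (5,4) (0,2) (3,4) (0,2) (3,4)
{f/H/b/Stay} → row (1,-1) (1,-1) (5,4) (5,4) (-3,1) (3,4) (-3,1) (3,4)
{f/H/e/In} → row (1,-1) (1,-1) (-4,-4) (-4,-4) (0,2) (3,4) (0,2) (3,4)
{f/H/e/Stay} → row (1,-1) (1,-1) (-4,-4) (-4,-4) (-3,1) (3,4) (-3,1) (3,4)
{k/T/b/In, k/T/b/Stay, k/T/e/In, k/T/e/Stay} → row (5,-4) (5,-4) (5,-4) (5,-4) (4,-4) (4,-4) (4,-4) (4,-4)
{k/H/b/In, k/H/e/In} → row (5,-4) (5,-4) (5,-4) (5,-4) (0,2) (3,4) (0,2) (3,4)
{k/H/b/Stay, k/H/e/Stay} → row (5,-4) (5,-4) (5,-4) (5,-4) (-3,1) (3,4) (-3,1) (3,4)
That's 9 distinct rows out of 16 strategies.

9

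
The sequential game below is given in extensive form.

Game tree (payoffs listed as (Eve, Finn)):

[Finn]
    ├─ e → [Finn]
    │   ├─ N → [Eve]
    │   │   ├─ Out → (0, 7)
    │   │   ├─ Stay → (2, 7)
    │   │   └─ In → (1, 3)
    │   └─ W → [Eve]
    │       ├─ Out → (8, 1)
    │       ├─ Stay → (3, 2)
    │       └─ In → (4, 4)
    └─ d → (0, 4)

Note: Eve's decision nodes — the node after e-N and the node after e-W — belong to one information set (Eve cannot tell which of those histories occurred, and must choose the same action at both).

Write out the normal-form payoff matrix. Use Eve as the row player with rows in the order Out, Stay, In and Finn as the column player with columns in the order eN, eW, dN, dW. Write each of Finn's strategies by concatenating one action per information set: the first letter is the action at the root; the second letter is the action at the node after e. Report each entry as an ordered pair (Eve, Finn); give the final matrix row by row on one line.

Out: (0,7) (8,1) (0,4) (0,4) | Stay: (2,7) (3,2) (0,4) (0,4) | In: (1,3) (4,4) (0,4) (0,4)

           eN       eW       dN       dW
 Out    (0,7)    (8,1)    (0,4)    (0,4)
Stay    (2,7)    (3,2)    (0,4)    (0,4)
  In    (1,3)    (4,4)    (0,4)    (0,4)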